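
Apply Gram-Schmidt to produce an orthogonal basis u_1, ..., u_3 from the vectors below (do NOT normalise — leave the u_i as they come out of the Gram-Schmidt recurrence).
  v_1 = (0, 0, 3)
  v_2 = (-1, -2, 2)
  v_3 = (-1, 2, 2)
Orthogonal basis:
  u_1 = (0, 0, 3)
  u_2 = (-1, -2, 0)
  u_3 = (-8/5, 4/5, 0)

Apply the Gram-Schmidt recurrence
  u_1 = v_1
  u_i = v_i − Σ_{j<i} ((v_i · u_j) / (u_j · u_j)) · u_j.

Step by step this gives:
  u_1 = (0, 0, 3)
  u_2 = (-1, -2, 0)
  u_3 = (-8/5, 4/5, 0)

Orthogonality check:
  u_2 · u_1 = 0 (should be 0)
  u_3 · u_1 = 0 (should be 0)
  u_3 · u_2 = 0 (should be 0)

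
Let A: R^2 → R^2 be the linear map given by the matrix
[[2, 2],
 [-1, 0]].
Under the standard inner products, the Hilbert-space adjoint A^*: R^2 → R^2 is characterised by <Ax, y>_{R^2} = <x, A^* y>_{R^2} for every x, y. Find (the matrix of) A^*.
A^* = A^T =
[[2, -1],
 [2, 0]]

For real matrices with standard dot products, the defining identity <Ax, y> = <x, A^* y> gives (Ax)^T y = x^T (A^*) y, i.e. x^T A^T y = x^T (A^*) y. Since this holds for all x, y, we must have A^* = A^T. Therefore
A^* =
[[2, -1],
 [2, 0]].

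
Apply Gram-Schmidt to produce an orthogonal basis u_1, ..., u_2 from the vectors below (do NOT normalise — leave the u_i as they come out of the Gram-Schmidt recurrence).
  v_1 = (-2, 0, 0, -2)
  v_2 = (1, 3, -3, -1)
Orthogonal basis:
  u_1 = (-2, 0, 0, -2)
  u_2 = (1, 3, -3, -1)

Apply the Gram-Schmidt recurrence
  u_1 = v_1
  u_i = v_i − Σ_{j<i} ((v_i · u_j) / (u_j · u_j)) · u_j.

Step by step this gives:
  u_1 = (-2, 0, 0, -2)
  u_2 = (1, 3, -3, -1)

Orthogonality check:
  u_2 · u_1 = 0 (should be 0)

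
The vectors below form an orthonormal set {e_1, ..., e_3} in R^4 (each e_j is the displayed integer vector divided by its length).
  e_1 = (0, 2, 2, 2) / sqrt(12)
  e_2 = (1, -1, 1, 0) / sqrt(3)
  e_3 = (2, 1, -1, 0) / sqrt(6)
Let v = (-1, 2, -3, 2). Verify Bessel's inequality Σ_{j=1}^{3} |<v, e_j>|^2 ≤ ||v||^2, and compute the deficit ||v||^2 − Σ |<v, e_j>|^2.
Σ |<v, e_j>|^2 = 83/6; ||v||^2 = 18; deficit = 25/6

Write each e_j = u_j / sqrt(<u_j, u_j>) where u_j is the displayed integer vector. Then <v, e_j> = <v, u_j> / sqrt(<u_j, u_j>), so |<v, e_j>|^2 = <v, u_j>^2 / <u_j, u_j>.
Coefficients: <v, e_1> = 2/sqrt(12), <v, e_2> = -6/sqrt(3), <v, e_3> = 3/sqrt(6).
Square and sum: Σ |<v, e_j>|^2 = 83/6.
Compute ||v||^2 = v·v = 18.
Deficit = 18 − 83/6 = 25/6 ≥ 0, confirming Bessel's inequality. (The deficit equals ||v − Σ <v,e_j> e_j||^2, the squared distance from v to span{e_j}.)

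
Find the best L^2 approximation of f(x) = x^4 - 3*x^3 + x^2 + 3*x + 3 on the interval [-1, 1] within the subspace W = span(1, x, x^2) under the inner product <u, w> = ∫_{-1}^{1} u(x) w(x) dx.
g(x) = 13*x^2/7 + 6*x/5 + 102/35

The best approximation g ∈ W is the orthogonal projection of f onto W. Writing g = a_0 + a_1 x + a_2 x^2, the coefficients solve the normal equations G · a = b where
  G_{ij} = <φ_i, φ_j> and b_i = <f, φ_i>, with φ_0 = 1, φ_1 = x, φ_2 = x^2.
G =
  [2, 0, 2/3]
  [0, 2/3, 0]
  [2/3, 0, 2/5],
b = (106/15, 4/5, 94/35).
Solving gives a_0 = 102/35, a_1 = 6/5, a_2 = 13/7, so
  g(x) = 13*x^2/7 + 6*x/5 + 102/35.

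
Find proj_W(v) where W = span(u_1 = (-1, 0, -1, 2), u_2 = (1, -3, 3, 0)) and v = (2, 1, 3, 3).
proj_W(v) = (1/98, -78/49, 15/14, 51/49)

Set up U = [u_1 | ... | u_2] ∈ R^(4×2). The projector onto W = col(U) is P = U (U^T U)^(-1) U^T.
Compute U^T U =
  [6, -4]
  [-4, 19],
and U^T v = (1, 8).
Solve U^T U · c = U^T v for the coefficients: c = (51/98, 26/49). The projection is proj_W(v) = U c.
Check: (v - proj_W(v)) · u_1 = 0  (should be 0).
Check: (v - proj_W(v)) · u_2 = 0  (should be 0).
Result: proj_W(v) = (1/98, -78/49, 15/14, 51/49).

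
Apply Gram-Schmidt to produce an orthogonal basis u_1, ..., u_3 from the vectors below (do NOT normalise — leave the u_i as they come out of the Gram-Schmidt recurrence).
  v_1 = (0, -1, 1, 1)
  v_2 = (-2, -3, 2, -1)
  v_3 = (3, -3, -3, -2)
Orthogonal basis:
  u_1 = (0, -1, 1, 1)
  u_2 = (-2, -5/3, 2/3, -7/3)
  u_3 = (62/19, -131/38, -46/19, -39/38)

Apply the Gram-Schmidt recurrence
  u_1 = v_1
  u_i = v_i − Σ_{j<i} ((v_i · u_j) / (u_j · u_j)) · u_j.

Step by step this gives:
  u_1 = (0, -1, 1, 1)
  u_2 = (-2, -5/3, 2/3, -7/3)
  u_3 = (62/19, -131/38, -46/19, -39/38)

Orthogonality check:
  u_2 · u_1 = 0 (should be 0)
  u_3 · u_1 = 0 (should be 0)
  u_3 · u_2 = 0 (should be 0)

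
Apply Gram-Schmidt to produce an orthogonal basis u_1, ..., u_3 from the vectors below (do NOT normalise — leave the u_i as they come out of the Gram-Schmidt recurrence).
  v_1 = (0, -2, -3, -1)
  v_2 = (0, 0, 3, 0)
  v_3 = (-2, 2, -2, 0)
Orthogonal basis:
  u_1 = (0, -2, -3, -1)
  u_2 = (0, -9/7, 15/14, -9/14)
  u_3 = (-2, 2/5, 0, -4/5)

Apply the Gram-Schmidt recurrence
  u_1 = v_1
  u_i = v_i − Σ_{j<i} ((v_i · u_j) / (u_j · u_j)) · u_j.

Step by step this gives:
  u_1 = (0, -2, -3, -1)
  u_2 = (0, -9/7, 15/14, -9/14)
  u_3 = (-2, 2/5, 0, -4/5)

Orthogonality check:
  u_2 · u_1 = 0 (should be 0)
  u_3 · u_1 = 0 (should be 0)
  u_3 · u_2 = 0 (should be 0)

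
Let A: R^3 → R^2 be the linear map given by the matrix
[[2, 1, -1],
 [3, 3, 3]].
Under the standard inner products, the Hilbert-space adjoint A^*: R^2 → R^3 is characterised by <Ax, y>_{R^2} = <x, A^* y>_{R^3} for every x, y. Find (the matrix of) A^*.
A^* = A^T =
[[2, 3],
 [1, 3],
 [-1, 3]]

For real matrices with standard dot products, the defining identity <Ax, y> = <x, A^* y> gives (Ax)^T y = x^T (A^*) y, i.e. x^T A^T y = x^T (A^*) y. Since this holds for all x, y, we must have A^* = A^T. Therefore
A^* =
[[2, 3],
 [1, 3],
 [-1, 3]].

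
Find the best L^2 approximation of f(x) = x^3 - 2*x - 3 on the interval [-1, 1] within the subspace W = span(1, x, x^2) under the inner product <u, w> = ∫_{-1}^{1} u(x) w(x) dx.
g(x) = -7*x/5 - 3

The best approximation g ∈ W is the orthogonal projection of f onto W. Writing g = a_0 + a_1 x + a_2 x^2, the coefficients solve the normal equations G · a = b where
  G_{ij} = <φ_i, φ_j> and b_i = <f, φ_i>, with φ_0 = 1, φ_1 = x, φ_2 = x^2.
G =
  [2, 0, 2/3]
  [0, 2/3, 0]
  [2/3, 0, 2/5],
b = (-6, -14/15, -2).
Solving gives a_0 = -3, a_1 = -7/5, a_2 = 0, so
  g(x) = -7*x/5 - 3.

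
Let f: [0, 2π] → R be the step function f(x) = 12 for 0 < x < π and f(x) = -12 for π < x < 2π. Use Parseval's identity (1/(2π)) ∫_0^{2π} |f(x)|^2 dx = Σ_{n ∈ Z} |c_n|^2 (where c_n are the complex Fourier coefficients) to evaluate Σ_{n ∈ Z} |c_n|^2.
Σ |c_n|^2 = 144

Parseval equates the L^2 energy of f (normalised by 1/(2π)) with the ℓ^2 sum of its Fourier coefficients: (1/(2π)) ∫_0^{2π} |f|^2 = Σ |c_n|^2.
Compute the left side: (1/(2π)) [∫_0^π 12^2 dx + ∫_π^{2π} (-12)^2 dx] = (1/(2π)) · (144π + 144π) = (144 + 144)/2 = 144.
So Σ_{n ∈ Z} |c_n|^2 = 144.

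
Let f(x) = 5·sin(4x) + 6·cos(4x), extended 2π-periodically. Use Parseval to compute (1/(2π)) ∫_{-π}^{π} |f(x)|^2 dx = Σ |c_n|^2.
Σ |c_n|^2 = 61/2

Expand |f|^2 and use orthogonality of {sin(nx), cos(mx)} on [-π, π]:
  ∫_{-π}^{π} sin(nx)^2 dx = π, ∫ cos(mx)^2 dx = π, and cross terms integrate to 0.
So ∫_{-π}^{π} f(x)^2 dx = 5^2 · π + 6^2 · π = (25 + 36)π.
Divide by 2π: (25 + 36)/2 = 61/2.
By Parseval, this equals Σ |c_n|^2.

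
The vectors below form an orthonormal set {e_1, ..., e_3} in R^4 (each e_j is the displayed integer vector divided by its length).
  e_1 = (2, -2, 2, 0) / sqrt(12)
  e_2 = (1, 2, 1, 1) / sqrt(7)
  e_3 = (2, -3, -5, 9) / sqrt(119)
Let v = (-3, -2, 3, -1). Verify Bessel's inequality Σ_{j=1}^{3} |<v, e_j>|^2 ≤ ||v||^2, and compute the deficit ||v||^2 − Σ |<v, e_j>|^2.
Σ |<v, e_j>|^2 = 497/51; ||v||^2 = 23; deficit = 676/51

Write each e_j = u_j / sqrt(<u_j, u_j>) where u_j is the displayed integer vector. Then <v, e_j> = <v, u_j> / sqrt(<u_j, u_j>), so |<v, e_j>|^2 = <v, u_j>^2 / <u_j, u_j>.
Coefficients: <v, e_1> = 4/sqrt(12), <v, e_2> = -5/sqrt(7), <v, e_3> = -24/sqrt(119).
Square and sum: Σ |<v, e_j>|^2 = 497/51.
Compute ||v||^2 = v·v = 23.
Deficit = 23 − 497/51 = 676/51 ≥ 0, confirming Bessel's inequality. (The deficit equals ||v − Σ <v,e_j> e_j||^2, the squared distance from v to span{e_j}.)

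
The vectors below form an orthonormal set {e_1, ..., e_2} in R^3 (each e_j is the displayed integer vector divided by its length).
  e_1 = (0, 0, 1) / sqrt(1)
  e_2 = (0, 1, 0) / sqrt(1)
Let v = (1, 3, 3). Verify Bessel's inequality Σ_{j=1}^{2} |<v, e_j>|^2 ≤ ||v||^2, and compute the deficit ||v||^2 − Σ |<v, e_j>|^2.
Σ |<v, e_j>|^2 = 18; ||v||^2 = 19; deficit = 1

Write each e_j = u_j / sqrt(<u_j, u_j>) where u_j is the displayed integer vector. Then <v, e_j> = <v, u_j> / sqrt(<u_j, u_j>), so |<v, e_j>|^2 = <v, u_j>^2 / <u_j, u_j>.
Coefficients: <v, e_1> = 3/sqrt(1), <v, e_2> = 3/sqrt(1).
Square and sum: Σ |<v, e_j>|^2 = 18.
Compute ||v||^2 = v·v = 19.
Deficit = 19 − 18 = 1 ≥ 0, confirming Bessel's inequality. (The deficit equals ||v − Σ <v,e_j> e_j||^2, the squared distance from v to span{e_j}.)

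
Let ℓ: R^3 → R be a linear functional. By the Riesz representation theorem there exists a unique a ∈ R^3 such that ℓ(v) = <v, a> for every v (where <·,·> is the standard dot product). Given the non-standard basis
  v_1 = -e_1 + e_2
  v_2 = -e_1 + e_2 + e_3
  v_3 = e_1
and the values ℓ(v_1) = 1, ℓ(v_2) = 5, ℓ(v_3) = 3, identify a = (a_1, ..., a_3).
a = (3, 4, 4)

Write a = (a_1, ..., a_3) in the standard basis. For each basis vector v_i, ℓ(v_i) = <v_i, a> is a linear equation in the a_j's. Collect the n equations into a matrix system V a = ℓ, where row i of V is v_i (expressed in the standard basis). Since V is invertible (lower-triangular with 1s on the diagonal, up to permutation), solve by back-substitution:
  V =
[[-1, 1, 0],
 [-1, 1, 1],
 [1, 0, 0]]
  V a = (1, 5, 3)
Solving gives a = (3, 4, 4).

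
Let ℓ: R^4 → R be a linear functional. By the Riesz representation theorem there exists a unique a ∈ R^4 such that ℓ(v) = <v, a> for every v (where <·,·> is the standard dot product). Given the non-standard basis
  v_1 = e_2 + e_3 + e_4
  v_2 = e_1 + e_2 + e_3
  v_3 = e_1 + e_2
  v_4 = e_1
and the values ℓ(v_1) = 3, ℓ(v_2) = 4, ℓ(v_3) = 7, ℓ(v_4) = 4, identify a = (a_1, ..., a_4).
a = (4, 3, -3, 3)

Write a = (a_1, ..., a_4) in the standard basis. For each basis vector v_i, ℓ(v_i) = <v_i, a> is a linear equation in the a_j's. Collect the n equations into a matrix system V a = ℓ, where row i of V is v_i (expressed in the standard basis). Since V is invertible (lower-triangular with 1s on the diagonal, up to permutation), solve by back-substitution:
  V =
[[0, 1, 1, 1],
 [1, 1, 1, 0],
 [1, 1, 0, 0],
 [1, 0, 0, 0]]
  V a = (3, 4, 7, 4)
Solving gives a = (4, 3, -3, 3).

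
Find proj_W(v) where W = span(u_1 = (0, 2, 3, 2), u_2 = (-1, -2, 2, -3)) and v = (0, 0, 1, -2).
proj_W(v) = (-66/145, -118/145, 153/145, -184/145)

Set up U = [u_1 | ... | u_2] ∈ R^(4×2). The projector onto W = col(U) is P = U (U^T U)^(-1) U^T.
Compute U^T U =
  [17, -4]
  [-4, 18],
and U^T v = (-1, 8).
Solve U^T U · c = U^T v for the coefficients: c = (7/145, 66/145). The projection is proj_W(v) = U c.
Check: (v - proj_W(v)) · u_1 = 0  (should be 0).
Check: (v - proj_W(v)) · u_2 = 0  (should be 0).
Result: proj_W(v) = (-66/145, -118/145, 153/145, -184/145).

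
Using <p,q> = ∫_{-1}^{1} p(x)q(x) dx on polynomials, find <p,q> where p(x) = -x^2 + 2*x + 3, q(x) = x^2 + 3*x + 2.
<p,q> = 244/15

Expand the product: p(x)·q(x) = -x^4 - x^3 + 7*x^2 + 13*x + 6.
∫_{-1}^{1} of each monomial x^k gives [2/(k+1) if k even, 0 if k odd]. Integrating term-by-term (or equivalently evaluating the antiderivative F(x) = -x^5/5 - x^4/4 + 7*x^3/3 + 13*x^2/2 + 6*x at the endpoints):
  F(1) − F(−1) = 863/60 − (-113/60) = 244/15.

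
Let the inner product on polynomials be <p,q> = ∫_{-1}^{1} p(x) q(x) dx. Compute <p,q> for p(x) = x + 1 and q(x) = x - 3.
<p,q> = -16/3

Expand the product: p(x)·q(x) = x^2 - 2*x - 3.
∫_{-1}^{1} of each monomial x^k gives [2/(k+1) if k even, 0 if k odd]. Integrating term-by-term (or equivalently evaluating the antiderivative F(x) = x^3/3 - x^2 - 3*x at the endpoints):
  F(1) − F(−1) = -11/3 − (5/3) = -16/3.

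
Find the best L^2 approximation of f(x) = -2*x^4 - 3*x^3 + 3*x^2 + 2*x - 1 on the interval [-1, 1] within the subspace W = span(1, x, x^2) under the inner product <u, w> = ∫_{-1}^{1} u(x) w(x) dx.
g(x) = 9*x^2/7 + x/5 - 29/35

The best approximation g ∈ W is the orthogonal projection of f onto W. Writing g = a_0 + a_1 x + a_2 x^2, the coefficients solve the normal equations G · a = b where
  G_{ij} = <φ_i, φ_j> and b_i = <f, φ_i>, with φ_0 = 1, φ_1 = x, φ_2 = x^2.
G =
  [2, 0, 2/3]
  [0, 2/3, 0]
  [2/3, 0, 2/5],
b = (-4/5, 2/15, -4/105).
Solving gives a_0 = -29/35, a_1 = 1/5, a_2 = 9/7, so
  g(x) = 9*x^2/7 + x/5 - 29/35.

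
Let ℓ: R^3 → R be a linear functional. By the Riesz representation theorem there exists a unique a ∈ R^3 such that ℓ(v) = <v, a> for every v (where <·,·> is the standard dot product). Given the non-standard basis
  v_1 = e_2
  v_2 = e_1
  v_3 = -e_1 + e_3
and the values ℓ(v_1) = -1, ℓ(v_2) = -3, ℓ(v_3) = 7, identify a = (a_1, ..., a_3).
a = (-3, -1, 4)

Write a = (a_1, ..., a_3) in the standard basis. For each basis vector v_i, ℓ(v_i) = <v_i, a> is a linear equation in the a_j's. Collect the n equations into a matrix system V a = ℓ, where row i of V is v_i (expressed in the standard basis). Since V is invertible (lower-triangular with 1s on the diagonal, up to permutation), solve by back-substitution:
  V =
[[0, 1, 0],
 [1, 0, 0],
 [-1, 0, 1]]
  V a = (-1, -3, 7)
Solving gives a = (-3, -1, 4).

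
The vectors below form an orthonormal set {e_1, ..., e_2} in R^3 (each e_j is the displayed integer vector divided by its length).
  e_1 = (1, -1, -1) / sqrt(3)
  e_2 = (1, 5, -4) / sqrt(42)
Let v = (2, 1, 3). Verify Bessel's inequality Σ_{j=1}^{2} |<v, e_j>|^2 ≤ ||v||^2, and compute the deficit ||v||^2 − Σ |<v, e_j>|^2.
Σ |<v, e_j>|^2 = 27/14; ||v||^2 = 14; deficit = 169/14

Write each e_j = u_j / sqrt(<u_j, u_j>) where u_j is the displayed integer vector. Then <v, e_j> = <v, u_j> / sqrt(<u_j, u_j>), so |<v, e_j>|^2 = <v, u_j>^2 / <u_j, u_j>.
Coefficients: <v, e_1> = -2/sqrt(3), <v, e_2> = -5/sqrt(42).
Square and sum: Σ |<v, e_j>|^2 = 27/14.
Compute ||v||^2 = v·v = 14.
Deficit = 14 − 27/14 = 169/14 ≥ 0, confirming Bessel's inequality. (The deficit equals ||v − Σ <v,e_j> e_j||^2, the squared distance from v to span{e_j}.)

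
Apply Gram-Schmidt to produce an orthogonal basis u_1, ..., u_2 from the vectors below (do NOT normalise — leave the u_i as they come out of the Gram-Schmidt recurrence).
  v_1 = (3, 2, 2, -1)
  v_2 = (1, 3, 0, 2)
Orthogonal basis:
  u_1 = (3, 2, 2, -1)
  u_2 = (-1/6, 20/9, -7/9, 43/18)

Apply the Gram-Schmidt recurrence
  u_1 = v_1
  u_i = v_i − Σ_{j<i} ((v_i · u_j) / (u_j · u_j)) · u_j.

Step by step this gives:
  u_1 = (3, 2, 2, -1)
  u_2 = (-1/6, 20/9, -7/9, 43/18)

Orthogonality check:
  u_2 · u_1 = 0 (should be 0)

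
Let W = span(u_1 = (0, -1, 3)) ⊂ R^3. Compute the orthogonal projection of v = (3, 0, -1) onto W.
proj_W(v) = (0, 3/10, -9/10)

Set up U = [u_1 | ... | u_1] ∈ R^(3×1). The projector onto W = col(U) is P = U (U^T U)^(-1) U^T.
Compute U^T U =
  [10],
and U^T v = (-3).
Solve U^T U · c = U^T v for the coefficients: c = (-3/10). The projection is proj_W(v) = U c.
Check: (v - proj_W(v)) · u_1 = 0  (should be 0).
Result: proj_W(v) = (0, 3/10, -9/10).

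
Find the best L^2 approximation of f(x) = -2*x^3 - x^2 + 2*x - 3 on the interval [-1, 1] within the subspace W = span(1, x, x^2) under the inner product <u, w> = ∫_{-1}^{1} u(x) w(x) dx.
g(x) = -x^2 + 4*x/5 - 3

The best approximation g ∈ W is the orthogonal projection of f onto W. Writing g = a_0 + a_1 x + a_2 x^2, the coefficients solve the normal equations G · a = b where
  G_{ij} = <φ_i, φ_j> and b_i = <f, φ_i>, with φ_0 = 1, φ_1 = x, φ_2 = x^2.
G =
  [2, 0, 2/3]
  [0, 2/3, 0]
  [2/3, 0, 2/5],
b = (-20/3, 8/15, -12/5).
Solving gives a_0 = -3, a_1 = 4/5, a_2 = -1, so
  g(x) = -x^2 + 4*x/5 - 3.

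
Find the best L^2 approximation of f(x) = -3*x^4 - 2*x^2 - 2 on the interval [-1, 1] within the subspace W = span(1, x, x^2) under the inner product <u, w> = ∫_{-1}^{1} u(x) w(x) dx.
g(x) = -32*x^2/7 - 61/35

The best approximation g ∈ W is the orthogonal projection of f onto W. Writing g = a_0 + a_1 x + a_2 x^2, the coefficients solve the normal equations G · a = b where
  G_{ij} = <φ_i, φ_j> and b_i = <f, φ_i>, with φ_0 = 1, φ_1 = x, φ_2 = x^2.
G =
  [2, 0, 2/3]
  [0, 2/3, 0]
  [2/3, 0, 2/5],
b = (-98/15, 0, -314/105).
Solving gives a_0 = -61/35, a_1 = 0, a_2 = -32/7, so
  g(x) = -32*x^2/7 - 61/35.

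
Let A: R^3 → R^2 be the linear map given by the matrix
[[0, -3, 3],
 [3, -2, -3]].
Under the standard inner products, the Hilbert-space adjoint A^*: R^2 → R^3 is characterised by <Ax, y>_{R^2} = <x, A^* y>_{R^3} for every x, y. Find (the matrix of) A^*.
A^* = A^T =
[[0, 3],
 [-3, -2],
 [3, -3]]

For real matrices with standard dot products, the defining identity <Ax, y> = <x, A^* y> gives (Ax)^T y = x^T (A^*) y, i.e. x^T A^T y = x^T (A^*) y. Since this holds for all x, y, we must have A^* = A^T. Therefore
A^* =
[[0, 3],
 [-3, -2],
 [3, -3]].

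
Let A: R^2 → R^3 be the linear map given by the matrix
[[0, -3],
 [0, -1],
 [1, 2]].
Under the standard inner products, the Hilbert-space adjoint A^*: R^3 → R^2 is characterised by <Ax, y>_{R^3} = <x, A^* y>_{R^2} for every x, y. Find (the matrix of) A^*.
A^* = A^T =
[[0, 0, 1],
 [-3, -1, 2]]

For real matrices with standard dot products, the defining identity <Ax, y> = <x, A^* y> gives (Ax)^T y = x^T (A^*) y, i.e. x^T A^T y = x^T (A^*) y. Since this holds for all x, y, we must have A^* = A^T. Therefore
A^* =
[[0, 0, 1],
 [-3, -1, 2]].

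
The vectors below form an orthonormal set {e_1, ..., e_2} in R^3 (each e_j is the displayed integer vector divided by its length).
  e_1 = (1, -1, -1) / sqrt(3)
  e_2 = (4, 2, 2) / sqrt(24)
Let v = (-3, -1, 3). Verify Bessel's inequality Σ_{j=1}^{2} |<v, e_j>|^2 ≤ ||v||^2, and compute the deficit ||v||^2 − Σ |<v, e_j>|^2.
Σ |<v, e_j>|^2 = 11; ||v||^2 = 19; deficit = 8

Write each e_j = u_j / sqrt(<u_j, u_j>) where u_j is the displayed integer vector. Then <v, e_j> = <v, u_j> / sqrt(<u_j, u_j>), so |<v, e_j>|^2 = <v, u_j>^2 / <u_j, u_j>.
Coefficients: <v, e_1> = -5/sqrt(3), <v, e_2> = -8/sqrt(24).
Square and sum: Σ |<v, e_j>|^2 = 11.
Compute ||v||^2 = v·v = 19.
Deficit = 19 − 11 = 8 ≥ 0, confirming Bessel's inequality. (The deficit equals ||v − Σ <v,e_j> e_j||^2, the squared distance from v to span{e_j}.)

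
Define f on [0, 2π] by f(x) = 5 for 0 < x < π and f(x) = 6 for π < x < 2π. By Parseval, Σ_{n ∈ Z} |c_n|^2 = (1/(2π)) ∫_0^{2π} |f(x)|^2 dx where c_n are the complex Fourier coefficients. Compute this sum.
Σ |c_n|^2 = 61/2

Parseval equates the L^2 energy of f (normalised by 1/(2π)) with the ℓ^2 sum of its Fourier coefficients: (1/(2π)) ∫_0^{2π} |f|^2 = Σ |c_n|^2.
Compute the left side: (1/(2π)) [∫_0^π 5^2 dx + ∫_π^{2π} 6^2 dx] = (1/(2π)) · (25π + 36π) = (25 + 36)/2 = 61/2.
So Σ_{n ∈ Z} |c_n|^2 = 61/2.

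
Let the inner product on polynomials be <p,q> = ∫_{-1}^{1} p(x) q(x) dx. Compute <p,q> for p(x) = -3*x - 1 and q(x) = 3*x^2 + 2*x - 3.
<p,q> = 0

Expand the product: p(x)·q(x) = -9*x^3 - 9*x^2 + 7*x + 3.
∫_{-1}^{1} of each monomial x^k gives [2/(k+1) if k even, 0 if k odd]. Integrating term-by-term (or equivalently evaluating the antiderivative F(x) = -9*x^4/4 - 3*x^3 + 7*x^2/2 + 3*x at the endpoints):
  F(1) − F(−1) = 5/4 − (5/4) = 0.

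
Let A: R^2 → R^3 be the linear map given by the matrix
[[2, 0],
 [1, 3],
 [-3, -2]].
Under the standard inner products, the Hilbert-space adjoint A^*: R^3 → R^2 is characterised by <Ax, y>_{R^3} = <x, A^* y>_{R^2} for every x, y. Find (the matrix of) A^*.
A^* = A^T =
[[2, 1, -3],
 [0, 3, -2]]

For real matrices with standard dot products, the defining identity <Ax, y> = <x, A^* y> gives (Ax)^T y = x^T (A^*) y, i.e. x^T A^T y = x^T (A^*) y. Since this holds for all x, y, we must have A^* = A^T. Therefore
A^* =
[[2, 1, -3],
 [0, 3, -2]].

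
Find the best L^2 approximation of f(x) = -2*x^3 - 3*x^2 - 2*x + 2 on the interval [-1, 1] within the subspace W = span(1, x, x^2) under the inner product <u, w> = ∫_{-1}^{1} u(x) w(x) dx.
g(x) = -3*x^2 - 16*x/5 + 2

The best approximation g ∈ W is the orthogonal projection of f onto W. Writing g = a_0 + a_1 x + a_2 x^2, the coefficients solve the normal equations G · a = b where
  G_{ij} = <φ_i, φ_j> and b_i = <f, φ_i>, with φ_0 = 1, φ_1 = x, φ_2 = x^2.
G =
  [2, 0, 2/3]
  [0, 2/3, 0]
  [2/3, 0, 2/5],
b = (2, -32/15, 2/15).
Solving gives a_0 = 2, a_1 = -16/5, a_2 = -3, so
  g(x) = -3*x^2 - 16*x/5 + 2.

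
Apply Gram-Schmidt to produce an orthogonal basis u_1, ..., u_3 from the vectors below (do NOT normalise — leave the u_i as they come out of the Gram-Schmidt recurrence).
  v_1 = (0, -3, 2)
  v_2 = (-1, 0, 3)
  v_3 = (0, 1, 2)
Orthogonal basis:
  u_1 = (0, -3, 2)
  u_2 = (-1, 18/13, 27/13)
  u_3 = (36/47, 8/47, 12/47)

Apply the Gram-Schmidt recurrence
  u_1 = v_1
  u_i = v_i − Σ_{j<i} ((v_i · u_j) / (u_j · u_j)) · u_j.

Step by step this gives:
  u_1 = (0, -3, 2)
  u_2 = (-1, 18/13, 27/13)
  u_3 = (36/47, 8/47, 12/47)

Orthogonality check:
  u_2 · u_1 = 0 (should be 0)
  u_3 · u_1 = 0 (should be 0)
  u_3 · u_2 = 0 (should be 0)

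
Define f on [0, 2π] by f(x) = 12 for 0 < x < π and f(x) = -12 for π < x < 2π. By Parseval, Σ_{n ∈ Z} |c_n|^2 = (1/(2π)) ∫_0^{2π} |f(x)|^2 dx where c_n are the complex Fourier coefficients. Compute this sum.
Σ |c_n|^2 = 144

Parseval equates the L^2 energy of f (normalised by 1/(2π)) with the ℓ^2 sum of its Fourier coefficients: (1/(2π)) ∫_0^{2π} |f|^2 = Σ |c_n|^2.
Compute the left side: (1/(2π)) [∫_0^π 12^2 dx + ∫_π^{2π} (-12)^2 dx] = (1/(2π)) · (144π + 144π) = (144 + 144)/2 = 144.
So Σ_{n ∈ Z} |c_n|^2 = 144.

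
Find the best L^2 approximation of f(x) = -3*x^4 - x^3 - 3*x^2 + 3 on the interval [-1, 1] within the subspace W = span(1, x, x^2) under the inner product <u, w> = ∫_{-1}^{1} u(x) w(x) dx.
g(x) = -39*x^2/7 - 3*x/5 + 114/35

The best approximation g ∈ W is the orthogonal projection of f onto W. Writing g = a_0 + a_1 x + a_2 x^2, the coefficients solve the normal equations G · a = b where
  G_{ij} = <φ_i, φ_j> and b_i = <f, φ_i>, with φ_0 = 1, φ_1 = x, φ_2 = x^2.
G =
  [2, 0, 2/3]
  [0, 2/3, 0]
  [2/3, 0, 2/5],
b = (14/5, -2/5, -2/35).
Solving gives a_0 = 114/35, a_1 = -3/5, a_2 = -39/7, so
  g(x) = -39*x^2/7 - 3*x/5 + 114/35.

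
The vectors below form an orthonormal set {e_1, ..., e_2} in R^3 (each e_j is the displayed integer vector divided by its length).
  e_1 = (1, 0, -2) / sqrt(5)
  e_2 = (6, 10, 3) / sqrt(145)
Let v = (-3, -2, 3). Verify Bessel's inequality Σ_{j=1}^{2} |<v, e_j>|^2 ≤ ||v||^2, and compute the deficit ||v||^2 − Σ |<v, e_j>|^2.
Σ |<v, e_j>|^2 = 22; ||v||^2 = 22; deficit = 0

Write each e_j = u_j / sqrt(<u_j, u_j>) where u_j is the displayed integer vector. Then <v, e_j> = <v, u_j> / sqrt(<u_j, u_j>), so |<v, e_j>|^2 = <v, u_j>^2 / <u_j, u_j>.
Coefficients: <v, e_1> = -9/sqrt(5), <v, e_2> = -29/sqrt(145).
Square and sum: Σ |<v, e_j>|^2 = 22.
Compute ||v||^2 = v·v = 22.
Deficit = 22 − 22 = 0 ≥ 0, confirming Bessel's inequality. (The deficit equals ||v − Σ <v,e_j> e_j||^2, the squared distance from v to span{e_j}.)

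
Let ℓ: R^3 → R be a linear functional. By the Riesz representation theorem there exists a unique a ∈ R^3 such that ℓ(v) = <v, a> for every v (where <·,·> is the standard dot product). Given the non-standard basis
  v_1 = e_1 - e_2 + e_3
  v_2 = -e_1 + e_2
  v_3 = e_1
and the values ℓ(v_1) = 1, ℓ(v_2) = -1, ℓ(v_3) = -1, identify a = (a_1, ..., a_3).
a = (-1, -2, 0)

Write a = (a_1, ..., a_3) in the standard basis. For each basis vector v_i, ℓ(v_i) = <v_i, a> is a linear equation in the a_j's. Collect the n equations into a matrix system V a = ℓ, where row i of V is v_i (expressed in the standard basis). Since V is invertible (lower-triangular with 1s on the diagonal, up to permutation), solve by back-substitution:
  V =
[[1, -1, 1],
 [-1, 1, 0],
 [1, 0, 0]]
  V a = (1, -1, -1)
Solving gives a = (-1, -2, 0).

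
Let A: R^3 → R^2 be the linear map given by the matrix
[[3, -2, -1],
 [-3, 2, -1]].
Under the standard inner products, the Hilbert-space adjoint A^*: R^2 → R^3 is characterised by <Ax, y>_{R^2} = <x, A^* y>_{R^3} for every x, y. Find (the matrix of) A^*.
A^* = A^T =
[[3, -3],
 [-2, 2],
 [-1, -1]]

For real matrices with standard dot products, the defining identity <Ax, y> = <x, A^* y> gives (Ax)^T y = x^T (A^*) y, i.e. x^T A^T y = x^T (A^*) y. Since this holds for all x, y, we must have A^* = A^T. Therefore
A^* =
[[3, -3],
 [-2, 2],
 [-1, -1]].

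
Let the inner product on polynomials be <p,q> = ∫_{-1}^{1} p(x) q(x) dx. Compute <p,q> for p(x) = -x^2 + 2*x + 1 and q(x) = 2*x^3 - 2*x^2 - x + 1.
<p,q> = 16/15

Expand the product: p(x)·q(x) = -2*x^5 + 6*x^4 - x^3 - 5*x^2 + x + 1.
∫_{-1}^{1} of each monomial x^k gives [2/(k+1) if k even, 0 if k odd]. Integrating term-by-term (or equivalently evaluating the antiderivative F(x) = -x^6/3 + 6*x^5/5 - x^4/4 - 5*x^3/3 + x^2/2 + x at the endpoints):
  F(1) − F(−1) = 9/20 − (-37/60) = 16/15.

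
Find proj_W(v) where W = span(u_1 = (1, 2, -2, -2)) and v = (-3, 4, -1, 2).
proj_W(v) = (3/13, 6/13, -6/13, -6/13)

Set up U = [u_1 | ... | u_1] ∈ R^(4×1). The projector onto W = col(U) is P = U (U^T U)^(-1) U^T.
Compute U^T U =
  [13],
and U^T v = (3).
Solve U^T U · c = U^T v for the coefficients: c = (3/13). The projection is proj_W(v) = U c.
Check: (v - proj_W(v)) · u_1 = 0  (should be 0).
Result: proj_W(v) = (3/13, 6/13, -6/13, -6/13).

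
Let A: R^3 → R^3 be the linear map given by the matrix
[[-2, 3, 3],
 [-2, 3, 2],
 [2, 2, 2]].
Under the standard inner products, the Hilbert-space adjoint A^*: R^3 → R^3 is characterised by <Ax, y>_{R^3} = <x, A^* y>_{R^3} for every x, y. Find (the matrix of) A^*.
A^* = A^T =
[[-2, -2, 2],
 [3, 3, 2],
 [3, 2, 2]]

For real matrices with standard dot products, the defining identity <Ax, y> = <x, A^* y> gives (Ax)^T y = x^T (A^*) y, i.e. x^T A^T y = x^T (A^*) y. Since this holds for all x, y, we must have A^* = A^T. Therefore
A^* =
[[-2, -2, 2],
 [3, 3, 2],
 [3, 2, 2]].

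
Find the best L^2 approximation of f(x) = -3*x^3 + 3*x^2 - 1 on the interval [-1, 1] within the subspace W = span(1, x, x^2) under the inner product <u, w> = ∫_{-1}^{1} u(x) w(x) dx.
g(x) = 3*x^2 - 9*x/5 - 1

The best approximation g ∈ W is the orthogonal projection of f onto W. Writing g = a_0 + a_1 x + a_2 x^2, the coefficients solve the normal equations G · a = b where
  G_{ij} = <φ_i, φ_j> and b_i = <f, φ_i>, with φ_0 = 1, φ_1 = x, φ_2 = x^2.
G =
  [2, 0, 2/3]
  [0, 2/3, 0]
  [2/3, 0, 2/5],
b = (0, -6/5, 8/15).
Solving gives a_0 = -1, a_1 = -9/5, a_2 = 3, so
  g(x) = 3*x^2 - 9*x/5 - 1.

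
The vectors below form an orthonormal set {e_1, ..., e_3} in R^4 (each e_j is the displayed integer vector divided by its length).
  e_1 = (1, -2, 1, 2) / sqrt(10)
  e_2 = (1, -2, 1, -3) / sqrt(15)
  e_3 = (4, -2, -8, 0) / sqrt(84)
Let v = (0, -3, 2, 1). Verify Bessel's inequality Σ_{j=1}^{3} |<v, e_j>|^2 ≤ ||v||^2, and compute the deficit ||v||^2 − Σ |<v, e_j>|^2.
Σ |<v, e_j>|^2 = 90/7; ||v||^2 = 14; deficit = 8/7

Write each e_j = u_j / sqrt(<u_j, u_j>) where u_j is the displayed integer vector. Then <v, e_j> = <v, u_j> / sqrt(<u_j, u_j>), so |<v, e_j>|^2 = <v, u_j>^2 / <u_j, u_j>.
Coefficients: <v, e_1> = 10/sqrt(10), <v, e_2> = 5/sqrt(15), <v, e_3> = -10/sqrt(84).
Square and sum: Σ |<v, e_j>|^2 = 90/7.
Compute ||v||^2 = v·v = 14.
Deficit = 14 − 90/7 = 8/7 ≥ 0, confirming Bessel's inequality. (The deficit equals ||v − Σ <v,e_j> e_j||^2, the squared distance from v to span{e_j}.)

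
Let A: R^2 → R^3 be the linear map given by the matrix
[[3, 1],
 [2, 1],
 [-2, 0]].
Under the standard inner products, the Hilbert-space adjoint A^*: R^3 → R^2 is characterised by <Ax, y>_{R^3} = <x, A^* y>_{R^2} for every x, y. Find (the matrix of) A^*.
A^* = A^T =
[[3, 2, -2],
 [1, 1, 0]]

For real matrices with standard dot products, the defining identity <Ax, y> = <x, A^* y> gives (Ax)^T y = x^T (A^*) y, i.e. x^T A^T y = x^T (A^*) y. Since this holds for all x, y, we must have A^* = A^T. Therefore
A^* =
[[3, 2, -2],
 [1, 1, 0]].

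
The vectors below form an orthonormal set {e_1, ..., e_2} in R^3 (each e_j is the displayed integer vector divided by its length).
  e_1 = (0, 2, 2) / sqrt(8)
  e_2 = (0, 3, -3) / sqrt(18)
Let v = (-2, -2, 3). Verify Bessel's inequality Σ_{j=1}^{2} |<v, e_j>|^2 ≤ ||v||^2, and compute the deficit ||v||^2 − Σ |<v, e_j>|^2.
Σ |<v, e_j>|^2 = 13; ||v||^2 = 17; deficit = 4

Write each e_j = u_j / sqrt(<u_j, u_j>) where u_j is the displayed integer vector. Then <v, e_j> = <v, u_j> / sqrt(<u_j, u_j>), so |<v, e_j>|^2 = <v, u_j>^2 / <u_j, u_j>.
Coefficients: <v, e_1> = 2/sqrt(8), <v, e_2> = -15/sqrt(18).
Square and sum: Σ |<v, e_j>|^2 = 13.
Compute ||v||^2 = v·v = 17.
Deficit = 17 − 13 = 4 ≥ 0, confirming Bessel's inequality. (The deficit equals ||v − Σ <v,e_j> e_j||^2, the squared distance from v to span{e_j}.)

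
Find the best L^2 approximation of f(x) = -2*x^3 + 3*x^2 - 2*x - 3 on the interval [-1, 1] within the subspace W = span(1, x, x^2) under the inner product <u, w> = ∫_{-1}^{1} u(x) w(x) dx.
g(x) = 3*x^2 - 16*x/5 - 3

The best approximation g ∈ W is the orthogonal projection of f onto W. Writing g = a_0 + a_1 x + a_2 x^2, the coefficients solve the normal equations G · a = b where
  G_{ij} = <φ_i, φ_j> and b_i = <f, φ_i>, with φ_0 = 1, φ_1 = x, φ_2 = x^2.
G =
  [2, 0, 2/3]
  [0, 2/3, 0]
  [2/3, 0, 2/5],
b = (-4, -32/15, -4/5).
Solving gives a_0 = -3, a_1 = -16/5, a_2 = 3, so
  g(x) = 3*x^2 - 16*x/5 - 3.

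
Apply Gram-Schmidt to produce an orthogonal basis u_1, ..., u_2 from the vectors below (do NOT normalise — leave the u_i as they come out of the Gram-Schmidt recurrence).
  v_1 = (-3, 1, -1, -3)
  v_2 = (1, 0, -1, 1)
Orthogonal basis:
  u_1 = (-3, 1, -1, -3)
  u_2 = (1/4, 1/4, -5/4, 1/4)

Apply the Gram-Schmidt recurrence
  u_1 = v_1
  u_i = v_i − Σ_{j<i} ((v_i · u_j) / (u_j · u_j)) · u_j.

Step by step this gives:
  u_1 = (-3, 1, -1, -3)
  u_2 = (1/4, 1/4, -5/4, 1/4)

Orthogonality check:
  u_2 · u_1 = 0 (should be 0)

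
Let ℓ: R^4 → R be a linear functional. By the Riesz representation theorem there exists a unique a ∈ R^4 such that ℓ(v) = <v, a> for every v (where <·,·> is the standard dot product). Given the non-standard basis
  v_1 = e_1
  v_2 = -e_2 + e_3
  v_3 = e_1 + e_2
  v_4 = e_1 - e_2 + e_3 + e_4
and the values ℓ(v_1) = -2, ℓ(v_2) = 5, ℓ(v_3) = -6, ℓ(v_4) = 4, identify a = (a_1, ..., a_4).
a = (-2, -4, 1, 1)

Write a = (a_1, ..., a_4) in the standard basis. For each basis vector v_i, ℓ(v_i) = <v_i, a> is a linear equation in the a_j's. Collect the n equations into a matrix system V a = ℓ, where row i of V is v_i (expressed in the standard basis). Since V is invertible (lower-triangular with 1s on the diagonal, up to permutation), solve by back-substitution:
  V =
[[1, 0, 0, 0],
 [0, -1, 1, 0],
 [1, 1, 0, 0],
 [1, -1, 1, 1]]
  V a = (-2, 5, -6, 4)
Solving gives a = (-2, -4, 1, 1).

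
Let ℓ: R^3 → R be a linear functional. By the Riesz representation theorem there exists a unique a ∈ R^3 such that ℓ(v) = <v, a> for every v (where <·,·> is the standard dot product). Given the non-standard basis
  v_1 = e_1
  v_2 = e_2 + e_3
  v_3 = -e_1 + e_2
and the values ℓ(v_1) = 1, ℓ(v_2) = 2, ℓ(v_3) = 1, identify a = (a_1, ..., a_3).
a = (1, 2, 0)

Write a = (a_1, ..., a_3) in the standard basis. For each basis vector v_i, ℓ(v_i) = <v_i, a> is a linear equation in the a_j's. Collect the n equations into a matrix system V a = ℓ, where row i of V is v_i (expressed in the standard basis). Since V is invertible (lower-triangular with 1s on the diagonal, up to permutation), solve by back-substitution:
  V =
[[1, 0, 0],
 [0, 1, 1],
 [-1, 1, 0]]
  V a = (1, 2, 1)
Solving gives a = (1, 2, 0).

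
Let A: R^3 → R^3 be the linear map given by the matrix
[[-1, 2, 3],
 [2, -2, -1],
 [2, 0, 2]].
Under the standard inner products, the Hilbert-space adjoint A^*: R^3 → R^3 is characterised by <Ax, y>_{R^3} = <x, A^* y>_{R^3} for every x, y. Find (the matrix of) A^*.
A^* = A^T =
[[-1, 2, 2],
 [2, -2, 0],
 [3, -1, 2]]

For real matrices with standard dot products, the defining identity <Ax, y> = <x, A^* y> gives (Ax)^T y = x^T (A^*) y, i.e. x^T A^T y = x^T (A^*) y. Since this holds for all x, y, we must have A^* = A^T. Therefore
A^* =
[[-1, 2, 2],
 [2, -2, 0],
 [3, -1, 2]].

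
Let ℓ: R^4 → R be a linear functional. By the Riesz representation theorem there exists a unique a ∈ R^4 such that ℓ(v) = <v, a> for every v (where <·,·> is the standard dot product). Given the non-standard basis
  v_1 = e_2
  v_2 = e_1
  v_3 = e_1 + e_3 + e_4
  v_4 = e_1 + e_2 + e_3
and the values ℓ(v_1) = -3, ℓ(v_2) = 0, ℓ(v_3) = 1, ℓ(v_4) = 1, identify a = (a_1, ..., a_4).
a = (0, -3, 4, -3)

Write a = (a_1, ..., a_4) in the standard basis. For each basis vector v_i, ℓ(v_i) = <v_i, a> is a linear equation in the a_j's. Collect the n equations into a matrix system V a = ℓ, where row i of V is v_i (expressed in the standard basis). Since V is invertible (lower-triangular with 1s on the diagonal, up to permutation), solve by back-substitution:
  V =
[[0, 1, 0, 0],
 [1, 0, 0, 0],
 [1, 0, 1, 1],
 [1, 1, 1, 0]]
  V a = (-3, 0, 1, 1)
Solving gives a = (0, -3, 4, -3).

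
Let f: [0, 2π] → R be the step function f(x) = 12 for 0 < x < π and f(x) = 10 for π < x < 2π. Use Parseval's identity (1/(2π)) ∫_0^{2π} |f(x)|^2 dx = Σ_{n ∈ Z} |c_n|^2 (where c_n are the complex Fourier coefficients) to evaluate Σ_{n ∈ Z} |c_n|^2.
Σ |c_n|^2 = 122

Parseval equates the L^2 energy of f (normalised by 1/(2π)) with the ℓ^2 sum of its Fourier coefficients: (1/(2π)) ∫_0^{2π} |f|^2 = Σ |c_n|^2.
Compute the left side: (1/(2π)) [∫_0^π 12^2 dx + ∫_π^{2π} 10^2 dx] = (1/(2π)) · (144π + 100π) = (144 + 100)/2 = 122.
So Σ_{n ∈ Z} |c_n|^2 = 122.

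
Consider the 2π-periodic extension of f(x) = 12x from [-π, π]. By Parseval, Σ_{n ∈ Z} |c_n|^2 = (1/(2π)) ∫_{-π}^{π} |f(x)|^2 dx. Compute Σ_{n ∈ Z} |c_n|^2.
Σ |c_n|^2 = 48π^2

Expand and integrate term by term over [-π, π]:
  ∫ (12x)^2 dx = 144·(2π^3/3); ∫ 2·12·(0)·x dx = 0 (odd integrand); ∫ 0^2 dx = 0·2π.
So (1/(2π)) ∫_{-π}^{π} (12x)^2 dx = 144π^2/3 + 0 = 48π^2.
Parseval ⇒ Σ |c_n|^2 = 48π^2.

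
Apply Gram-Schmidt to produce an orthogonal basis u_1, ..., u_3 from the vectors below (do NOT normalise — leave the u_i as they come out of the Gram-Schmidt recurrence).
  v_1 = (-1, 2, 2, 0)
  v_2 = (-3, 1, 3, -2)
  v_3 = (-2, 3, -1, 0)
Orthogonal basis:
  u_1 = (-1, 2, 2, 0)
  u_2 = (-16/9, -13/9, 5/9, -2)
  u_3 = (-68/43, 63/43, -97/43, -12/43)

Apply the Gram-Schmidt recurrence
  u_1 = v_1
  u_i = v_i − Σ_{j<i} ((v_i · u_j) / (u_j · u_j)) · u_j.

Step by step this gives:
  u_1 = (-1, 2, 2, 0)
  u_2 = (-16/9, -13/9, 5/9, -2)
  u_3 = (-68/43, 63/43, -97/43, -12/43)

Orthogonality check:
  u_2 · u_1 = 0 (should be 0)
  u_3 · u_1 = 0 (should be 0)
  u_3 · u_2 = 0 (should be 0)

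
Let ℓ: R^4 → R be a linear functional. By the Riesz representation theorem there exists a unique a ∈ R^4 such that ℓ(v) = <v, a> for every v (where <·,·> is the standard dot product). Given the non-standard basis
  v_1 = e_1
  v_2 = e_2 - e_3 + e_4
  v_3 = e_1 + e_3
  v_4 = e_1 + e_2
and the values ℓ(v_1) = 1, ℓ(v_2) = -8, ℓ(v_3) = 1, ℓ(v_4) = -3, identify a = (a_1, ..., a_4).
a = (1, -4, 0, -4)

Write a = (a_1, ..., a_4) in the standard basis. For each basis vector v_i, ℓ(v_i) = <v_i, a> is a linear equation in the a_j's. Collect the n equations into a matrix system V a = ℓ, where row i of V is v_i (expressed in the standard basis). Since V is invertible (lower-triangular with 1s on the diagonal, up to permutation), solve by back-substitution:
  V =
[[1, 0, 0, 0],
 [0, 1, -1, 1],
 [1, 0, 1, 0],
 [1, 1, 0, 0]]
  V a = (1, -8, 1, -3)
Solving gives a = (1, -4, 0, -4).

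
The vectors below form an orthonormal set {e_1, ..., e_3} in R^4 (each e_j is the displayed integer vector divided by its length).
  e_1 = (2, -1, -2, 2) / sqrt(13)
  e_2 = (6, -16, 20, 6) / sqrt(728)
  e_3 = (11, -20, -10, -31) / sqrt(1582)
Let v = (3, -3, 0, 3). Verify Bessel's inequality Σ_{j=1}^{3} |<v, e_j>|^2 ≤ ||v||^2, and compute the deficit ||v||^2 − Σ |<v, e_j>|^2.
Σ |<v, e_j>|^2 = 27; ||v||^2 = 27; deficit = 0

Write each e_j = u_j / sqrt(<u_j, u_j>) where u_j is the displayed integer vector. Then <v, e_j> = <v, u_j> / sqrt(<u_j, u_j>), so |<v, e_j>|^2 = <v, u_j>^2 / <u_j, u_j>.
Coefficients: <v, e_1> = 15/sqrt(13), <v, e_2> = 84/sqrt(728), <v, e_3> = 0/sqrt(1582).
Square and sum: Σ |<v, e_j>|^2 = 27.
Compute ||v||^2 = v·v = 27.
Deficit = 27 − 27 = 0 ≥ 0, confirming Bessel's inequality. (The deficit equals ||v − Σ <v,e_j> e_j||^2, the squared distance from v to span{e_j}.)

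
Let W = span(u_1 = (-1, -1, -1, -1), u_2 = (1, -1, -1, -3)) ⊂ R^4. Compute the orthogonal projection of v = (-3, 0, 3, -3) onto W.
proj_W(v) = (-3/4, -3/4, -3/4, -3/4)

Set up U = [u_1 | ... | u_2] ∈ R^(4×2). The projector onto W = col(U) is P = U (U^T U)^(-1) U^T.
Compute U^T U =
  [4, 4]
  [4, 12],
and U^T v = (3, 3).
Solve U^T U · c = U^T v for the coefficients: c = (3/4, 0). The projection is proj_W(v) = U c.
Check: (v - proj_W(v)) · u_1 = 0  (should be 0).
Check: (v - proj_W(v)) · u_2 = 0  (should be 0).
Result: proj_W(v) = (-3/4, -3/4, -3/4, -3/4).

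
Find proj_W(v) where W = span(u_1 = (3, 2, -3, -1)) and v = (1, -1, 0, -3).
proj_W(v) = (12/23, 8/23, -12/23, -4/23)

Set up U = [u_1 | ... | u_1] ∈ R^(4×1). The projector onto W = col(U) is P = U (U^T U)^(-1) U^T.
Compute U^T U =
  [23],
and U^T v = (4).
Solve U^T U · c = U^T v for the coefficients: c = (4/23). The projection is proj_W(v) = U c.
Check: (v - proj_W(v)) · u_1 = 0  (should be 0).
Result: proj_W(v) = (12/23, 8/23, -12/23, -4/23).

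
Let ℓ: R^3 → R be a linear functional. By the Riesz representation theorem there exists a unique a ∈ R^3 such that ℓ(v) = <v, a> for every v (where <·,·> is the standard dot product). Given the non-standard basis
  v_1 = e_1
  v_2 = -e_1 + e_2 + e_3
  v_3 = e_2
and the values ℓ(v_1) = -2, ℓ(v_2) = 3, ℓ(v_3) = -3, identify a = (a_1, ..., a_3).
a = (-2, -3, 4)

Write a = (a_1, ..., a_3) in the standard basis. For each basis vector v_i, ℓ(v_i) = <v_i, a> is a linear equation in the a_j's. Collect the n equations into a matrix system V a = ℓ, where row i of V is v_i (expressed in the standard basis). Since V is invertible (lower-triangular with 1s on the diagonal, up to permutation), solve by back-substitution:
  V =
[[1, 0, 0],
 [-1, 1, 1],
 [0, 1, 0]]
  V a = (-2, 3, -3)
Solving gives a = (-2, -3, 4).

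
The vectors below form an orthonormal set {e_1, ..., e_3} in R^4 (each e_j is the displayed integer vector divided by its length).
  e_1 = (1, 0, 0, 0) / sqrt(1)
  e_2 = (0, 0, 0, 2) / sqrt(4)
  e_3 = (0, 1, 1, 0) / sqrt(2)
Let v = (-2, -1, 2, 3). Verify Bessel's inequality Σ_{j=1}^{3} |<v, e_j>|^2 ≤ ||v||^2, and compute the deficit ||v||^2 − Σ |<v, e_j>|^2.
Σ |<v, e_j>|^2 = 27/2; ||v||^2 = 18; deficit = 9/2

Write each e_j = u_j / sqrt(<u_j, u_j>) where u_j is the displayed integer vector. Then <v, e_j> = <v, u_j> / sqrt(<u_j, u_j>), so |<v, e_j>|^2 = <v, u_j>^2 / <u_j, u_j>.
Coefficients: <v, e_1> = -2/sqrt(1), <v, e_2> = 6/sqrt(4), <v, e_3> = 1/sqrt(2).
Square and sum: Σ |<v, e_j>|^2 = 27/2.
Compute ||v||^2 = v·v = 18.
Deficit = 18 − 27/2 = 9/2 ≥ 0, confirming Bessel's inequality. (The deficit equals ||v − Σ <v,e_j> e_j||^2, the squared distance from v to span{e_j}.)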